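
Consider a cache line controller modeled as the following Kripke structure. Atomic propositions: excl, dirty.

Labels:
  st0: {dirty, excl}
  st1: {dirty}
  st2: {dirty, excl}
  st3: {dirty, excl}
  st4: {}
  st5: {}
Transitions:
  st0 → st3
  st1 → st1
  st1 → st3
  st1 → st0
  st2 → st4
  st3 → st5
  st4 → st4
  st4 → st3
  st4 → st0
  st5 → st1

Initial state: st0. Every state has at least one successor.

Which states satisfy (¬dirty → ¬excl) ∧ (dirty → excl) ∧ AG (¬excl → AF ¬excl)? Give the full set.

{st0, st2, st3, st4, st5}

States satisfying ¬dirty: {st4, st5}.
States satisfying ¬excl: {st1, st4, st5}.
States satisfying ¬dirty → ¬excl: {st0, st1, st2, st3, st4, st5}.
States satisfying dirty → excl: {st0, st2, st3, st4, st5}.
States satisfying (¬dirty → ¬excl) ∧ (dirty → excl): {st0, st2, st3, st4, st5}.
States satisfying ¬excl → AF ¬excl: {st0, st1, st2, st3, st4, st5}.
States satisfying AG (¬excl → AF ¬excl): {st0, st1, st2, st3, st4, st5}.
States satisfying (¬dirty → ¬excl) ∧ (dirty → excl) ∧ AG (¬excl → AF ¬excl): {st0, st2, st3, st4, st5}.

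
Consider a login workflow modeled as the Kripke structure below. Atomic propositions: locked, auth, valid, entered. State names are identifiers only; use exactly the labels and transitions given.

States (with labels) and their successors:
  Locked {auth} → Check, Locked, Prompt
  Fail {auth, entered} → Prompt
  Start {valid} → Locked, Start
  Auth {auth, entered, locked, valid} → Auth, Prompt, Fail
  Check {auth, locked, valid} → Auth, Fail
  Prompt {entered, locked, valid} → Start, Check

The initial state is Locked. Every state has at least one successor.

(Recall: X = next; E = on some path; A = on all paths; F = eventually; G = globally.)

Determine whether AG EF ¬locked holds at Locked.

Yes

States satisfying EF ¬locked: {Locked, Fail, Start, Auth, Check, Prompt}.
States satisfying AG EF ¬locked: {Locked, Fail, Start, Auth, Check, Prompt}.
Every state reachable from Locked satisfies EF ¬locked.
Locked ∈ Sat(AG EF ¬locked).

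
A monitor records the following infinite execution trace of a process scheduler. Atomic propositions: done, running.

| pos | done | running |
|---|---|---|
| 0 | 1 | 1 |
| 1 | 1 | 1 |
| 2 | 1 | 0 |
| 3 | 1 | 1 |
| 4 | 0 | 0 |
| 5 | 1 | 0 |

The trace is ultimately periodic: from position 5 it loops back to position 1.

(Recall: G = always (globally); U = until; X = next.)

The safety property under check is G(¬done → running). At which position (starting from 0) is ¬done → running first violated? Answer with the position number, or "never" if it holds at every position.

4

Check ¬done → running at each position in order: 0 ✓, 1 ✓, 2 ✓, 3 ✓.
At position 4 the labels are {}, so ¬done → running is false there. This is the first violation.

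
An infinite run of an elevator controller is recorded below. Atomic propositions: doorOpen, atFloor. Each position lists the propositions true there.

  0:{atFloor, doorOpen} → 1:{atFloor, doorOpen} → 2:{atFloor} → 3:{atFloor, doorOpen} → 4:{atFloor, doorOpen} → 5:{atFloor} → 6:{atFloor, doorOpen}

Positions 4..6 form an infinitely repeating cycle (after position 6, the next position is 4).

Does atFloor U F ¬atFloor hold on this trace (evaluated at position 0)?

F ¬atFloor never holds along the trace, so atFloor U F ¬atFloor is false.

Does not hold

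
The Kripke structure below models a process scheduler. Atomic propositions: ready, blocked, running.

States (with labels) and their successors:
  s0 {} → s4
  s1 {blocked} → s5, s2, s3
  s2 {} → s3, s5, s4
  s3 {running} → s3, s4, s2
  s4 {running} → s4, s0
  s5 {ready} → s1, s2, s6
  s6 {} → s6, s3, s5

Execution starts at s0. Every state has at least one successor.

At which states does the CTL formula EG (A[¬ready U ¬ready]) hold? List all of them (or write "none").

States satisfying A[¬ready U ¬ready]: {s0, s1, s2, s3, s4, s6}.
States satisfying EG (A[¬ready U ¬ready]): {s0, s1, s2, s3, s4, s6}.

{s0, s1, s2, s3, s4, s6}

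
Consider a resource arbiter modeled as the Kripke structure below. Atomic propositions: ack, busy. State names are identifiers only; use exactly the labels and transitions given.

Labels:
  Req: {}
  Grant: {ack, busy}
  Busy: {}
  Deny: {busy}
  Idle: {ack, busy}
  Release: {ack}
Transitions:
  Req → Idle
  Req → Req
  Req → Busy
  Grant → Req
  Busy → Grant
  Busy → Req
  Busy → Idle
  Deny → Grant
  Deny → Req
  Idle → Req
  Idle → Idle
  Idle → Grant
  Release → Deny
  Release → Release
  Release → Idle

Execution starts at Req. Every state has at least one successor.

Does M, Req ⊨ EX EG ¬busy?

States satisfying EG ¬busy: {Req, Busy, Release}.
States satisfying EX EG ¬busy: {Req, Grant, Busy, Deny, Idle, Release}.
Req ∈ Sat(EX EG ¬busy).

Satisfied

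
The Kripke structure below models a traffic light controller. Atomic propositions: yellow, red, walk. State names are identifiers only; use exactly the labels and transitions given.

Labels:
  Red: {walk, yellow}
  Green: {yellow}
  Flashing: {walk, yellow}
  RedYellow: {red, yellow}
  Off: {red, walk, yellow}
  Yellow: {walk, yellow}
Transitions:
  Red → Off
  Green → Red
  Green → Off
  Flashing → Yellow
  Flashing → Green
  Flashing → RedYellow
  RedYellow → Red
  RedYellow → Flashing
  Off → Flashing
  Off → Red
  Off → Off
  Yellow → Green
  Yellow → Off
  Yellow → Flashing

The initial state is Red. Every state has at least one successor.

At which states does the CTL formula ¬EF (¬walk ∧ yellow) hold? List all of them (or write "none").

States satisfying ¬walk ∧ yellow: {Green, RedYellow}.
States satisfying EF (¬walk ∧ yellow): {Red, Green, Flashing, RedYellow, Off, Yellow}.
States satisfying ¬EF (¬walk ∧ yellow): ∅.

none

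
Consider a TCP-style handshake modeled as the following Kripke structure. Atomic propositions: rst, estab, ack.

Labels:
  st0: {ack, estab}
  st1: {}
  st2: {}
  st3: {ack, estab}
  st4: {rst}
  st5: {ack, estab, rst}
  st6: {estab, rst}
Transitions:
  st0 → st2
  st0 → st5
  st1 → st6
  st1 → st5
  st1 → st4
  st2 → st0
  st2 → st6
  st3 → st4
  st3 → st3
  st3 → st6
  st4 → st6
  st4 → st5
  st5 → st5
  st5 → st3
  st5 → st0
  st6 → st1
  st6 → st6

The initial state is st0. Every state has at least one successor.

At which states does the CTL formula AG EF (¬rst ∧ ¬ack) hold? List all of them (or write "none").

{st0, st1, st2, st3, st4, st5, st6}

States satisfying EF (¬rst ∧ ¬ack): {st0, st1, st2, st3, st4, st5, st6}.
States satisfying AG EF (¬rst ∧ ¬ack): {st0, st1, st2, st3, st4, st5, st6}.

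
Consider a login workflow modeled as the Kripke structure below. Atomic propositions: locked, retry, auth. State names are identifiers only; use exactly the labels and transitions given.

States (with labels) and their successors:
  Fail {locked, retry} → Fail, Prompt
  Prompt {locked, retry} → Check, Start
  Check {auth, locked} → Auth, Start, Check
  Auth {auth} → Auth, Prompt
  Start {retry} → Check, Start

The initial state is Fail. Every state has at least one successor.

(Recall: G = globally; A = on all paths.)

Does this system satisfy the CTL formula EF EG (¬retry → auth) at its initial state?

Satisfied

States satisfying EG (¬retry → auth): {Fail, Prompt, Check, Auth, Start}.
States satisfying EF EG (¬retry → auth): {Fail, Prompt, Check, Auth, Start}.
Some path from Fail reaches a state where EG (¬retry → auth) holds.
Fail ∈ Sat(EF EG (¬retry → auth)).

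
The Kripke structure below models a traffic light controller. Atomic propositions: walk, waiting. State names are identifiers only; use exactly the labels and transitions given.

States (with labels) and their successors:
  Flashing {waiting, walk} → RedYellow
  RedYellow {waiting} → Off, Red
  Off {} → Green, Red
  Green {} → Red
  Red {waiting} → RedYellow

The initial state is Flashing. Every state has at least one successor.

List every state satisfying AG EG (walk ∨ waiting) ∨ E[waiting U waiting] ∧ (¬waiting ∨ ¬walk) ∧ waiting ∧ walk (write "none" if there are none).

none

States satisfying EG (walk ∨ waiting): {Flashing, RedYellow, Red}.
States satisfying AG EG (walk ∨ waiting): ∅.
States satisfying waiting: {Flashing, RedYellow, Red}.
States satisfying E[waiting U waiting]: {Flashing, RedYellow, Red}.
States satisfying ¬waiting: {Off, Green}.
States satisfying ¬walk: {RedYellow, Off, Green, Red}.
States satisfying ¬waiting ∨ ¬walk: {RedYellow, Off, Green, Red}.
States satisfying waiting ∧ walk: {Flashing}.
States satisfying (¬waiting ∨ ¬walk) ∧ waiting ∧ walk: ∅.
States satisfying AG EG (walk ∨ waiting) ∨ E[waiting U waiting] ∧ (¬waiting ∨ ¬walk) ∧ waiting ∧ walk: ∅.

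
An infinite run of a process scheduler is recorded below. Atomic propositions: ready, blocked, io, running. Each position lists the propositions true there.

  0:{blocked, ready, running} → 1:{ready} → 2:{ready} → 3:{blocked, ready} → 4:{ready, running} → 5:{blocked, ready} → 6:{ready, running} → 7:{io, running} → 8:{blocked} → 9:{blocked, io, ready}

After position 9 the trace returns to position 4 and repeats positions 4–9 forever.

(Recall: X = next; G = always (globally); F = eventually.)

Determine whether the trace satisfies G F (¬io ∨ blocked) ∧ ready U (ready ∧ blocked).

Satisfied

F (¬io ∨ blocked) holds at every position 0..9, and those are all positions ever visited, so G F (¬io ∨ blocked) holds.
Walking from position 0: ready ∧ blocked first holds at position 0, and ready holds at every earlier position along the way, so ready U (ready ∧ blocked) holds.
At position 0: G F (¬io ∨ blocked) is true; ready U (ready ∧ blocked) is true; so G F (¬io ∨ blocked) ∧ ready U (ready ∧ blocked) is true.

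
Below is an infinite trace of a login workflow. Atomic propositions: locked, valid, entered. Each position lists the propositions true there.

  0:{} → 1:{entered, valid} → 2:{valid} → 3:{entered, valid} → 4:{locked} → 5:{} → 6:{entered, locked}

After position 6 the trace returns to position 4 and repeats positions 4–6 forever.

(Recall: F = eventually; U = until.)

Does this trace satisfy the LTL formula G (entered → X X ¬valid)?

Does not hold

entered → X X ¬valid must hold at every position from 0 onward. It fails at position 1, so G (entered → X X ¬valid) is false.
Positions where entered holds: 1, 3, 6.
Check X X ¬valid at each: 1→fails, 3→ok, 6→ok.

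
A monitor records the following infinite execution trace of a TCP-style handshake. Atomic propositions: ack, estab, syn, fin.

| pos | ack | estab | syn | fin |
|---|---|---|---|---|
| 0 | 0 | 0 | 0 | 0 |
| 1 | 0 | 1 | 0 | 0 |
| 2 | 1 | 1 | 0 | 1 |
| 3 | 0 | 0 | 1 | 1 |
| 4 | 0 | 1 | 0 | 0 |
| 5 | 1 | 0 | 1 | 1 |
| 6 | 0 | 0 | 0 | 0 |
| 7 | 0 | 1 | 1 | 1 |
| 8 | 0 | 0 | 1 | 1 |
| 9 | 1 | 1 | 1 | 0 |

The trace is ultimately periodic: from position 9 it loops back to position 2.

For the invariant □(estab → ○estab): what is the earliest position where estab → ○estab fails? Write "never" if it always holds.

Check estab → ○estab at each position in order: 0 ✓, 1 ✓.
At position 2 the labels are {ack, estab, fin} and the next position 3 has {fin, syn}, so estab → ○estab is false there. This is the first violation.

2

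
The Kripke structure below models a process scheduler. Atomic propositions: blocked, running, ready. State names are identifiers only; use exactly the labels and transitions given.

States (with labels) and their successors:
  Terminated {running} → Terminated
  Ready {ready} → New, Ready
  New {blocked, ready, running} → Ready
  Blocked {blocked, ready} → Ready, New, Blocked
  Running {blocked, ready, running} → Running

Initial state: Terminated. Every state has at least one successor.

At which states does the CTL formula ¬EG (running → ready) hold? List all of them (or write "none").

{Terminated}

States satisfying running → ready: {Ready, New, Blocked, Running}.
States satisfying EG (running → ready): {Ready, New, Blocked, Running}.
States satisfying ¬EG (running → ready): {Terminated}.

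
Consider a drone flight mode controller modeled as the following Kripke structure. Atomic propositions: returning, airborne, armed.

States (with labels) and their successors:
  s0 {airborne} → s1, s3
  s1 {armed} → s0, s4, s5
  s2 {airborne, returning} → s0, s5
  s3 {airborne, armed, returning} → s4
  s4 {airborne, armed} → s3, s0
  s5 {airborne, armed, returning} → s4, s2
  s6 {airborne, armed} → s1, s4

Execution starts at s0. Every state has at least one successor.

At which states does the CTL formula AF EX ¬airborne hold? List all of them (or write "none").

{s0, s6}

States satisfying EX ¬airborne: {s0, s6}.
States satisfying AF EX ¬airborne: {s0, s6}.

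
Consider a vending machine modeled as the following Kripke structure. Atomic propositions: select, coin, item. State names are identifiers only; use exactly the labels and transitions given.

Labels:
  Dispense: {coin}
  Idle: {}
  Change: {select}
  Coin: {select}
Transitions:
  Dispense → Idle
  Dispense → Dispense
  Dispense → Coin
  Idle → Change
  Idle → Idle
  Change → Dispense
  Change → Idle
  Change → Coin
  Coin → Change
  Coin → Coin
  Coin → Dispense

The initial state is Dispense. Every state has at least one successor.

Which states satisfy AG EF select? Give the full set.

{Dispense, Idle, Change, Coin}

States satisfying EF select: {Dispense, Idle, Change, Coin}.
States satisfying AG EF select: {Dispense, Idle, Change, Coin}.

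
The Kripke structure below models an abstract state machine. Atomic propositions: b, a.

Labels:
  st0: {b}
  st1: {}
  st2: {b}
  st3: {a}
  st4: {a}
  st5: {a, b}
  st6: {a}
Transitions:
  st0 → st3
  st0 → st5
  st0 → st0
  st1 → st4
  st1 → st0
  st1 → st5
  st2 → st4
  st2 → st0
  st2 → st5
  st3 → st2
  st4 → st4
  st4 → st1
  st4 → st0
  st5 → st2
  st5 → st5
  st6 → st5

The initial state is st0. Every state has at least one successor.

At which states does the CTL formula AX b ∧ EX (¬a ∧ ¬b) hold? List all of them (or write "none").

States satisfying b: {st0, st2, st5}.
States satisfying AX b: {st3, st5, st6}.
States satisfying ¬a ∧ ¬b: {st1}.
States satisfying EX (¬a ∧ ¬b): {st4}.
States satisfying AX b ∧ EX (¬a ∧ ¬b): ∅.

none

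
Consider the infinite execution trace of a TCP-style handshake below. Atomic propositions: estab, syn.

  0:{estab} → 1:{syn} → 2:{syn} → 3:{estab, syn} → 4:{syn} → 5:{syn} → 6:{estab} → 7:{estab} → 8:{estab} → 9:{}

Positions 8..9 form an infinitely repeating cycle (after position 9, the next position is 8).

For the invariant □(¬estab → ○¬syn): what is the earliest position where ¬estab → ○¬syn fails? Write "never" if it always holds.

1

Check ¬estab → ○¬syn at each position in order: 0 ✓.
At position 1 the labels are {syn} and the next position 2 has {syn}, so ¬estab → ○¬syn is false there. This is the first violation.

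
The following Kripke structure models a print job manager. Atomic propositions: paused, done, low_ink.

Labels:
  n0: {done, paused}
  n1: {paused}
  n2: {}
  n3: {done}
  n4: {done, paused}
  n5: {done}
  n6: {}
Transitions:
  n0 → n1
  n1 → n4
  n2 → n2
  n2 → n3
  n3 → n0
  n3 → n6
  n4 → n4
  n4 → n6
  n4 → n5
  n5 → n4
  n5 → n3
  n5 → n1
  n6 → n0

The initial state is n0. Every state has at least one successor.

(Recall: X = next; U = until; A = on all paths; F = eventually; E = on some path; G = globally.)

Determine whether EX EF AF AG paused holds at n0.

States satisfying EF AF AG paused: ∅.
States satisfying EX EF AF AG paused: ∅.
No suitable path/successor from n0 witnesses the formula.
n0 ∉ Sat(EX EF AF AG paused).

Does not hold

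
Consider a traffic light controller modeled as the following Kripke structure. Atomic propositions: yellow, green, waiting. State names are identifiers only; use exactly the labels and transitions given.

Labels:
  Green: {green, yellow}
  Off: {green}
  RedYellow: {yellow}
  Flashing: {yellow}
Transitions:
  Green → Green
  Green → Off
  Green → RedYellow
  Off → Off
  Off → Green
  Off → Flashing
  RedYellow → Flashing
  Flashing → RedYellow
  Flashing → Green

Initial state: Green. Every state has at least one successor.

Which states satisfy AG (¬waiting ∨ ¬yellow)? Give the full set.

States satisfying ¬waiting ∨ ¬yellow: {Green, Off, RedYellow, Flashing}.
States satisfying AG (¬waiting ∨ ¬yellow): {Green, Off, RedYellow, Flashing}.

{Green, Off, RedYellow, Flashing}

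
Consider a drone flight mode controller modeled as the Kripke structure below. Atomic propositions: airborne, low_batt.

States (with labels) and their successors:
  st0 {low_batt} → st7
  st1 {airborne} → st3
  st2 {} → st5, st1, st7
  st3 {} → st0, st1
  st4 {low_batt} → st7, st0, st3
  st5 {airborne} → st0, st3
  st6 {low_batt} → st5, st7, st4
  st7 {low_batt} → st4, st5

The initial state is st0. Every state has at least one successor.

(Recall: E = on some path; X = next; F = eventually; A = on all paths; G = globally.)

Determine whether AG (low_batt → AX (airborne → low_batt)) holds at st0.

Violated

States satisfying low_batt → AX (airborne → low_batt): {st0, st1, st2, st3, st4, st5}.
States satisfying AG (low_batt → AX (airborne → low_batt)): ∅.
st7 is reachable from st0 and violates low_batt → AX (airborne → low_batt), so AG fails at st0.
st0 ∉ Sat(AG (low_batt → AX (airborne → low_batt))).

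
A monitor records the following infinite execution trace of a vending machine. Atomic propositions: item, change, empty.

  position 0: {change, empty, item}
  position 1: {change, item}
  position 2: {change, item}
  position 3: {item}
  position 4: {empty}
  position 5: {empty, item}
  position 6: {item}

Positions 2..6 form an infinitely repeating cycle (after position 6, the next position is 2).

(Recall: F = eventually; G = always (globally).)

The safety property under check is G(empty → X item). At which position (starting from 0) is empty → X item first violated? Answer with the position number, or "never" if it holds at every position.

never

empty → X item holds at every position 0..6, and those are all the positions the trace ever visits, so the invariant G(empty → X item) is never violated.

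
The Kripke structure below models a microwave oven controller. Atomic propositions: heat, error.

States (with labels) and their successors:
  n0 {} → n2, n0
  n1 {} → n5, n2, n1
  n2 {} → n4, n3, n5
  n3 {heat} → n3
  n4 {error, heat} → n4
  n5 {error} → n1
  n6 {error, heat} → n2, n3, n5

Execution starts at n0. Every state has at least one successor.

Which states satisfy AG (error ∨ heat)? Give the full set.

States satisfying error ∨ heat: {n3, n4, n5, n6}.
States satisfying AG (error ∨ heat): {n3, n4}.

{n3, n4}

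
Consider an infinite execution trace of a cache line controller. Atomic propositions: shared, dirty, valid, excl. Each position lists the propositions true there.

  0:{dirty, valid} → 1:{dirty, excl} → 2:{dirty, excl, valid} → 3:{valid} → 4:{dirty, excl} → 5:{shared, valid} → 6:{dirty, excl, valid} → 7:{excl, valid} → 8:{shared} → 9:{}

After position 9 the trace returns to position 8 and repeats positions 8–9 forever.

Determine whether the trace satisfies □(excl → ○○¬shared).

excl → ○○¬shared must hold at every position from 0 onward. It fails at position 6, so □(excl → ○○¬shared) is false.
Positions where excl holds: 1, 2, 4, 6, 7.
Check ○○¬shared at each: 1→ok, 2→ok, 4→ok, 6→fails, 7→ok.

Does not hold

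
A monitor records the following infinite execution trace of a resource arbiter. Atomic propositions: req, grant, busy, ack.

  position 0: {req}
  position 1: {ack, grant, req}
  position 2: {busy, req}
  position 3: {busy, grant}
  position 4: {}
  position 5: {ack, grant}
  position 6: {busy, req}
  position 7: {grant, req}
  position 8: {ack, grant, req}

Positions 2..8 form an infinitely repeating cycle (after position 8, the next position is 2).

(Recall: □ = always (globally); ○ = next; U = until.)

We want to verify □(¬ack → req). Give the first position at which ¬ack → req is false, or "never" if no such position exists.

Check ¬ack → req at each position in order: 0 ✓, 1 ✓, 2 ✓.
At position 3 the labels are {busy, grant}, so ¬ack → req is false there. This is the first violation.

3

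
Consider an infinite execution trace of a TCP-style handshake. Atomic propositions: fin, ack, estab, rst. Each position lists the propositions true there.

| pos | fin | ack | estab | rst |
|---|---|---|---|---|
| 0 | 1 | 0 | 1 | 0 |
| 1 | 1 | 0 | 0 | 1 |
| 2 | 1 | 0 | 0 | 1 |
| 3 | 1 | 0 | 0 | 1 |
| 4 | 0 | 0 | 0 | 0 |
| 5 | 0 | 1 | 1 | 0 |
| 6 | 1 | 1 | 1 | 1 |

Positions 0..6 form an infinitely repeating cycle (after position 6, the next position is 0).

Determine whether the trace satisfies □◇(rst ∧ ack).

◇(rst ∧ ack) holds at every position 0..6, and those are all positions ever visited, so □◇(rst ∧ ack) holds.

Satisfied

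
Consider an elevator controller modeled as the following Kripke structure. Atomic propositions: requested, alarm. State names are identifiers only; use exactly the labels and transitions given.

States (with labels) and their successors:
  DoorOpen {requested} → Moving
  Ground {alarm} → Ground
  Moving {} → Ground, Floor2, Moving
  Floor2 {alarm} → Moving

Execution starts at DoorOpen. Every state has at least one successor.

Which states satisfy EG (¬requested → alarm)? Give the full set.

{Ground}

States satisfying ¬requested → alarm: {DoorOpen, Ground, Floor2}.
States satisfying EG (¬requested → alarm): {Ground}.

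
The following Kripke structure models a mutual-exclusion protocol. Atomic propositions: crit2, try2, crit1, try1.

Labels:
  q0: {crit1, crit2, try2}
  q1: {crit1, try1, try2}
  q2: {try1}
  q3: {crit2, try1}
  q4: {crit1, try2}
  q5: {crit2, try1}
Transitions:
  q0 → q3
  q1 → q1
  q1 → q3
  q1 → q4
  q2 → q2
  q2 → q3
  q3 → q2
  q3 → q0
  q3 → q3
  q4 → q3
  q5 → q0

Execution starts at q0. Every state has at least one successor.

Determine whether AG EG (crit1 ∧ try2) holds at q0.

Violated

States satisfying EG (crit1 ∧ try2): {q1}.
States satisfying AG EG (crit1 ∧ try2): ∅.
q0 is reachable from q0 and violates EG (crit1 ∧ try2), so AG fails at q0.
q0 ∉ Sat(AG EG (crit1 ∧ try2)).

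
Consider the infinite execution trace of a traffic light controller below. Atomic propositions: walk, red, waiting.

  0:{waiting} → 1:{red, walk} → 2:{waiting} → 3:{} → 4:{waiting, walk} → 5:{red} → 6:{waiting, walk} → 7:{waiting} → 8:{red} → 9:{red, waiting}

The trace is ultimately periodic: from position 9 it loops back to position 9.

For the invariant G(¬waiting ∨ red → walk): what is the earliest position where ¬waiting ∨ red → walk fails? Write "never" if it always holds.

3

Check ¬waiting ∨ red → walk at each position in order: 0 ✓, 1 ✓, 2 ✓.
At position 3 the labels are {}, so ¬waiting ∨ red → walk is false there. This is the first violation.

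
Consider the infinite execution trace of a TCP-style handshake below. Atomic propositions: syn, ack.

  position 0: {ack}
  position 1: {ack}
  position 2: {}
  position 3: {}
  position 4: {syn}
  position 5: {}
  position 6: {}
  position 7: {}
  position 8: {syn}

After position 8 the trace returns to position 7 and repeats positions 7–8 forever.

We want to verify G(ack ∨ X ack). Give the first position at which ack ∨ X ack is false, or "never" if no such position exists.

Check ack ∨ X ack at each position in order: 0 ✓, 1 ✓.
At position 2 the labels are {} and the next position 3 has {}, so ack ∨ X ack is false there. This is the first violation.

2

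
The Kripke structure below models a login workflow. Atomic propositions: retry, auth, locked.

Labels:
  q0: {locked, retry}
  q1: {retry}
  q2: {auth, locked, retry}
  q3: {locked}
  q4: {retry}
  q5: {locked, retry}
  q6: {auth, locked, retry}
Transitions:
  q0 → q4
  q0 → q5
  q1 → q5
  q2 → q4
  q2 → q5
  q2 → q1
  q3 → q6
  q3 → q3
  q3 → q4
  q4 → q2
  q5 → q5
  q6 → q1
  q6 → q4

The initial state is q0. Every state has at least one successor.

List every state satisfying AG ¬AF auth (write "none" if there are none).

{q1, q5}

States satisfying ¬AF auth: {q0, q1, q3, q5}.
States satisfying AG ¬AF auth: {q1, q5}.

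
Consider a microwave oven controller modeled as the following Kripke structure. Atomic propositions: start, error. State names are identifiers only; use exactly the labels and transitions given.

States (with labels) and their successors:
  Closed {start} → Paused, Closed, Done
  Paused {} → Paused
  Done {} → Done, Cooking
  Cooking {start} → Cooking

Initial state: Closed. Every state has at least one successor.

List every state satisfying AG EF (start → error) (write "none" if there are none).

States satisfying EF (start → error): {Closed, Paused, Done}.
States satisfying AG EF (start → error): {Paused}.

{Paused}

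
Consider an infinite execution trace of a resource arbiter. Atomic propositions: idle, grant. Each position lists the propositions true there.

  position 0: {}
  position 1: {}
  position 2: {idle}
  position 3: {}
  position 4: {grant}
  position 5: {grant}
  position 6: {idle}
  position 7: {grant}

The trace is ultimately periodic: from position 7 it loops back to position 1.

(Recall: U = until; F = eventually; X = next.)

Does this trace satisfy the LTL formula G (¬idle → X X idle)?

No

¬idle → X X idle must hold at every position from 0 onward. It fails at position 1, so G (¬idle → X X idle) is false.
Positions where ¬idle holds: 0, 1, 3, 4, 5, 7.
Check X X idle at each: 0→ok, 1→fails, 3→fails, 4→ok, 5→fails, 7→ok.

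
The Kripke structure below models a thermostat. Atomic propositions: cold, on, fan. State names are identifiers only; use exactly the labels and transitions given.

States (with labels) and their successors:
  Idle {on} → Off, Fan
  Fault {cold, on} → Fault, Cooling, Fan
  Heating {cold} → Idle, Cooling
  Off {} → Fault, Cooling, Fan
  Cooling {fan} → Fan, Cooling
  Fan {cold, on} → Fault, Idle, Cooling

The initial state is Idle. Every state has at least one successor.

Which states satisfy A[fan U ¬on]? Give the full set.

States satisfying fan: {Cooling}.
States satisfying ¬on: {Heating, Off, Cooling}.
States satisfying A[fan U ¬on]: {Heating, Off, Cooling}.

{Heating, Off, Cooling}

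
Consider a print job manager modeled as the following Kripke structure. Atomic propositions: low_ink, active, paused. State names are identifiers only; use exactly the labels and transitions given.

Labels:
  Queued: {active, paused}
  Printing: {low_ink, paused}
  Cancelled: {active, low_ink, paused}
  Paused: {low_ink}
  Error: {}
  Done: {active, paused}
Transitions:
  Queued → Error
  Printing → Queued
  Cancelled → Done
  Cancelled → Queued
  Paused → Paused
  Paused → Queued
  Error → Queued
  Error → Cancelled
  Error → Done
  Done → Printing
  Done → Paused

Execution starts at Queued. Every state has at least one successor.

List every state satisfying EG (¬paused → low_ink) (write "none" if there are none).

{Cancelled, Paused, Done}

States satisfying ¬paused → low_ink: {Queued, Printing, Cancelled, Paused, Done}.
States satisfying EG (¬paused → low_ink): {Cancelled, Paused, Done}.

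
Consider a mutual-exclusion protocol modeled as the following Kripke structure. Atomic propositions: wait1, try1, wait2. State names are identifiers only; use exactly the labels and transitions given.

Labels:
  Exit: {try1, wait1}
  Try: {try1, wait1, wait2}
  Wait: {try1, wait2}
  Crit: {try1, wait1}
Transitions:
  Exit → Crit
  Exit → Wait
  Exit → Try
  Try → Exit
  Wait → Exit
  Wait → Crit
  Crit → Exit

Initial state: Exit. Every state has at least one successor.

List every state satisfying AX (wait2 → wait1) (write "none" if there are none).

States satisfying wait2 → wait1: {Exit, Try, Crit}.
States satisfying AX (wait2 → wait1): {Try, Wait, Crit}.

{Try, Wait, Crit}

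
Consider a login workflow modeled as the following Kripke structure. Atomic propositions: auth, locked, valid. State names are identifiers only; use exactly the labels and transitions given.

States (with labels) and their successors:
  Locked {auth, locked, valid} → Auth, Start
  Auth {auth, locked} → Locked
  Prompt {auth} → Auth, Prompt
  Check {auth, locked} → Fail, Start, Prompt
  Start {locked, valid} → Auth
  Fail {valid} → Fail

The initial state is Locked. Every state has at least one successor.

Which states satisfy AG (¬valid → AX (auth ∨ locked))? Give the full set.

{Locked, Auth, Prompt, Start, Fail}

States satisfying ¬valid → AX (auth ∨ locked): {Locked, Auth, Prompt, Start, Fail}.
States satisfying AG (¬valid → AX (auth ∨ locked)): {Locked, Auth, Prompt, Start, Fail}.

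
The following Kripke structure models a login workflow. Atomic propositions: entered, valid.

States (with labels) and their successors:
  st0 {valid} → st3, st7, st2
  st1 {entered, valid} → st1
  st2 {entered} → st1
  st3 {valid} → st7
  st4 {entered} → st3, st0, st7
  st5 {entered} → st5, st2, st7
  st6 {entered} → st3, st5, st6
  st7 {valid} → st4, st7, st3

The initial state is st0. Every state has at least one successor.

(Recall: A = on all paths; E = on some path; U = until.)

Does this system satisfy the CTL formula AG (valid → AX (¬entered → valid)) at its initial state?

Satisfied

States satisfying valid → AX (¬entered → valid): {st0, st1, st2, st3, st4, st5, st6, st7}.
States satisfying AG (valid → AX (¬entered → valid)): {st0, st1, st2, st3, st4, st5, st6, st7}.
Every state reachable from st0 satisfies valid → AX (¬entered → valid).
st0 ∈ Sat(AG (valid → AX (¬entered → valid))).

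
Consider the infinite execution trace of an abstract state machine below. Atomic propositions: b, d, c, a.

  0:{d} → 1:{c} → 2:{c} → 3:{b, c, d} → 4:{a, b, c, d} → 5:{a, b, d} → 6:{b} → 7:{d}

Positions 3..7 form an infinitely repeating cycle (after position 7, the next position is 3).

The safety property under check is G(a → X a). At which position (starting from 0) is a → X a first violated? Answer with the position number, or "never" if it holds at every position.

5

Check a → X a at each position in order: 0 ✓, 1 ✓, 2 ✓, 3 ✓, 4 ✓.
At position 5 the labels are {a, b, d} and the next position 6 has {b}, so a → X a is false there. This is the first violation.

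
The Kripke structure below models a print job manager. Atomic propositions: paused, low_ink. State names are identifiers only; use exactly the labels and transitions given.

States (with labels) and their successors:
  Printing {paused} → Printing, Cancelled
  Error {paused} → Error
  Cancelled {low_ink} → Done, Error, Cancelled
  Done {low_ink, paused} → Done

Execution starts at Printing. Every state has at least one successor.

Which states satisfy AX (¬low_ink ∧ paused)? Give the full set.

{Error}

States satisfying ¬low_ink ∧ paused: {Printing, Error}.
States satisfying AX (¬low_ink ∧ paused): {Error}.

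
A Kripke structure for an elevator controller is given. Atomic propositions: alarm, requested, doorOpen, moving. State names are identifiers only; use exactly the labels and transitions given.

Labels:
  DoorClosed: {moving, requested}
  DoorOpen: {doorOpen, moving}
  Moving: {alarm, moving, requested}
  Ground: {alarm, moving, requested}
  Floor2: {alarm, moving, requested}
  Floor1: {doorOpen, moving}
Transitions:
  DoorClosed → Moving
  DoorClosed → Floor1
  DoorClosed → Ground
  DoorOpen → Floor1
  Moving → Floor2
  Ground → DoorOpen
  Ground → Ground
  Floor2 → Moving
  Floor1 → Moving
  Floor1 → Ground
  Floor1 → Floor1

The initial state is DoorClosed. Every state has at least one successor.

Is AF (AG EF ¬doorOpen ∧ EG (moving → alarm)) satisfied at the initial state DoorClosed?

Violated

States satisfying AG EF ¬doorOpen ∧ EG (moving → alarm): {Moving, Ground, Floor2}.
States satisfying AF (AG EF ¬doorOpen ∧ EG (moving → alarm)): {Moving, Ground, Floor2}.
There is a path from DoorClosed along which AG EF ¬doorOpen ∧ EG (moving → alarm) never holds.
DoorClosed ∉ Sat(AF (AG EF ¬doorOpen ∧ EG (moving → alarm))).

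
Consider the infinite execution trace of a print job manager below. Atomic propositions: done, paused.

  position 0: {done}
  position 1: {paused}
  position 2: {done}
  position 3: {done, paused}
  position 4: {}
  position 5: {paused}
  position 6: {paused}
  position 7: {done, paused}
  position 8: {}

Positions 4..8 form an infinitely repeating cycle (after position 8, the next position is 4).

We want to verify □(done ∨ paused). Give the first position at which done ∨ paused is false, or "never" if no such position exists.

Check done ∨ paused at each position in order: 0 ✓, 1 ✓, 2 ✓, 3 ✓.
At position 4 the labels are {}, so done ∨ paused is false there. This is the first violation.

4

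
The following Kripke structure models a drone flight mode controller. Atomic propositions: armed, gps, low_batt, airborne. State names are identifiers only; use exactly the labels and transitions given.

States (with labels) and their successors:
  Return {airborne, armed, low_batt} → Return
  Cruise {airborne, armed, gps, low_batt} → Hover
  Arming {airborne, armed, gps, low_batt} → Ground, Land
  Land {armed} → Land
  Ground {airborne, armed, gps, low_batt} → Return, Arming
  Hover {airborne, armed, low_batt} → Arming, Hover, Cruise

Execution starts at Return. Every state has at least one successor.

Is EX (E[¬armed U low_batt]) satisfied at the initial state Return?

Yes

States satisfying E[¬armed U low_batt]: {Return, Cruise, Arming, Ground, Hover}.
States satisfying EX (E[¬armed U low_batt]): {Return, Cruise, Arming, Ground, Hover}.
Return ∈ Sat(EX (E[¬armed U low_batt])).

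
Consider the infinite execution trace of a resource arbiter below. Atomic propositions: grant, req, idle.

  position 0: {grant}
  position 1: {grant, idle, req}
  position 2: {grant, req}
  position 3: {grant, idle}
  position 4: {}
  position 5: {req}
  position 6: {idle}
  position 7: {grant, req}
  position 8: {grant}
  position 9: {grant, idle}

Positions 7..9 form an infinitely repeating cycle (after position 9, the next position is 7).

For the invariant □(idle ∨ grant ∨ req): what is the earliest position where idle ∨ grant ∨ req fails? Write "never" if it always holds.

4

Check idle ∨ grant ∨ req at each position in order: 0 ✓, 1 ✓, 2 ✓, 3 ✓.
At position 4 the labels are {}, so idle ∨ grant ∨ req is false there. This is the first violation.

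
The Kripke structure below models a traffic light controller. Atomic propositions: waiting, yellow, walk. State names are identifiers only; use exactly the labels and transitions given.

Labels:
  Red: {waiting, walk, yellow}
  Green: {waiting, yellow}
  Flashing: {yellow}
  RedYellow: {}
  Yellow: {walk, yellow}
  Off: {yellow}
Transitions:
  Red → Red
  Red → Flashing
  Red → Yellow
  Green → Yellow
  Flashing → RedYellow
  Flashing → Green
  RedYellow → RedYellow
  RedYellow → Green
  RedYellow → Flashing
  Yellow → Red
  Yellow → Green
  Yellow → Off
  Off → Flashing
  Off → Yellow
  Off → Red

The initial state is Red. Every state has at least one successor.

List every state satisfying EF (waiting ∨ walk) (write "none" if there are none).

States satisfying waiting ∨ walk: {Red, Green, Yellow}.
States satisfying EF (waiting ∨ walk): {Red, Green, Flashing, RedYellow, Yellow, Off}.

{Red, Green, Flashing, RedYellow, Yellow, Off}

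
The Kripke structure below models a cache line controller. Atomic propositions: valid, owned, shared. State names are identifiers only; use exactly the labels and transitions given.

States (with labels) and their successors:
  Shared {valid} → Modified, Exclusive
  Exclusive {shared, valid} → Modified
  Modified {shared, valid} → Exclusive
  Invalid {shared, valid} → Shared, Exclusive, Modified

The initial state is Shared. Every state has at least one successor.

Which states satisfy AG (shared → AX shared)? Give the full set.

{Shared, Exclusive, Modified}

States satisfying shared → AX shared: {Shared, Exclusive, Modified}.
States satisfying AG (shared → AX shared): {Shared, Exclusive, Modified}.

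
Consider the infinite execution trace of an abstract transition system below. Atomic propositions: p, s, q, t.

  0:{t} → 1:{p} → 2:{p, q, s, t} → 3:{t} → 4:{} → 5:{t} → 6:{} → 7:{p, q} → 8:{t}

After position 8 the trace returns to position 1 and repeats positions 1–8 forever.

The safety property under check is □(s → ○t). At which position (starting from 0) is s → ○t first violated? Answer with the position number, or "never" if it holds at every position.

never

s → ○t holds at every position 0..8, and those are all the positions the trace ever visits, so the invariant □(s → ○t) is never violated.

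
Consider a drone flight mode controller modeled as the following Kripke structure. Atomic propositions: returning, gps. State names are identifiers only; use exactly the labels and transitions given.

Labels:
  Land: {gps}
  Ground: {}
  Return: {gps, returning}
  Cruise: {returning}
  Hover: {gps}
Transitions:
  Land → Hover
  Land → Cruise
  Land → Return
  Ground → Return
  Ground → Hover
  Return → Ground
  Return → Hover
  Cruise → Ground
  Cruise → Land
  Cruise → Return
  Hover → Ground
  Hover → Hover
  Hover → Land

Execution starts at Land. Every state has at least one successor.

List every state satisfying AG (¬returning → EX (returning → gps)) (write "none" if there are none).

States satisfying ¬returning → EX (returning → gps): {Land, Ground, Return, Cruise, Hover}.
States satisfying AG (¬returning → EX (returning → gps)): {Land, Ground, Return, Cruise, Hover}.

{Land, Ground, Return, Cruise, Hover}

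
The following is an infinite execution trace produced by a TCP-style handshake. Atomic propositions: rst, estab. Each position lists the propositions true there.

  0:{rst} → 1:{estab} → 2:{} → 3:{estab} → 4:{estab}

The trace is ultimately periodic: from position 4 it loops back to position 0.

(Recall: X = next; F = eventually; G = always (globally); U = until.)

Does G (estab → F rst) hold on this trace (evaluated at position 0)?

estab → F rst holds at every position 0..4, and those are all positions ever visited, so G (estab → F rst) holds.
Positions where estab holds: 1, 3, 4.
Check F rst at each: 1→ok, 3→ok, 4→ok.

Holds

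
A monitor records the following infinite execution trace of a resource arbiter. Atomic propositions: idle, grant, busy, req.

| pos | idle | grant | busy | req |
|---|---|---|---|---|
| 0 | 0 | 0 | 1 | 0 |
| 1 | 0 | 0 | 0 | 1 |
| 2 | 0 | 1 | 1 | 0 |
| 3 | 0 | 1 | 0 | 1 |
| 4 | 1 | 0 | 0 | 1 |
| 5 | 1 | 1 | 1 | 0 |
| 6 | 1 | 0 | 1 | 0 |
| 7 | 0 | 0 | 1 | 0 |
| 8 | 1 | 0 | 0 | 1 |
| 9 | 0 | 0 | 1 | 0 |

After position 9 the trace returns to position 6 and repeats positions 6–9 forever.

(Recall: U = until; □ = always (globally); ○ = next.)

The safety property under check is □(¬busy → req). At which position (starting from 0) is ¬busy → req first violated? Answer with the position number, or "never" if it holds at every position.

¬busy → req holds at every position 0..9, and those are all the positions the trace ever visits, so the invariant □(¬busy → req) is never violated.

never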